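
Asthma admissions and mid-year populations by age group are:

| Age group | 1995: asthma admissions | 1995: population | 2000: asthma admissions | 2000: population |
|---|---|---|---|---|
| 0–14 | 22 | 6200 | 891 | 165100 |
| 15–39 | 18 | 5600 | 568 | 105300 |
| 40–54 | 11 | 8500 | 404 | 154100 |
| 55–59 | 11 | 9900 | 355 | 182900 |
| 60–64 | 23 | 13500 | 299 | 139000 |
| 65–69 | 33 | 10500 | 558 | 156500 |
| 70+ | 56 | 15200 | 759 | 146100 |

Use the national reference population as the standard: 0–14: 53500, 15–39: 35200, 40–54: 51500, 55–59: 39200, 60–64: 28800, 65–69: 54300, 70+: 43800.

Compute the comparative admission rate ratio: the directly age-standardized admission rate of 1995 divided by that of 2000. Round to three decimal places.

Age-specific rates per 10000 for 1995: 35.48, 32.14, 12.94, 11.11, 17.04, 31.43, 36.84.
For 2000: 53.97, 53.94, 26.22, 19.41, 21.51, 35.65, 51.95.
Standard total = 306300; weights = 0.1747, 0.1149, 0.1681, 0.1280, 0.0940, 0.1773, 0.1430.
1995: 0.1747×35.48 + 0.1149×32.14 + 0.1681×12.94 + 0.1280×11.11 + 0.0940×17.04 + 0.1773×31.43 + 0.1430×36.84 = 25.9313 per 10000.
2000: 0.1747×53.97 + 0.1149×53.94 + 0.1681×26.22 + 0.1280×19.41 + 0.0940×21.51 + 0.1773×35.65 + 0.1430×51.95 = 38.2893 per 10000.
Ratio = 25.9313 ÷ 38.2893 = 0.67725.

0.677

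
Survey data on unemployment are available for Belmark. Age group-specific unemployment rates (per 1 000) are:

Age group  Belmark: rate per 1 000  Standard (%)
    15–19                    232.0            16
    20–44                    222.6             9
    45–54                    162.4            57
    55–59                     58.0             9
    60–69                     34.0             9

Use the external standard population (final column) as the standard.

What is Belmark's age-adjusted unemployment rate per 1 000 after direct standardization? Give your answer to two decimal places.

158.00

Standard weights: 0.16, 0.09, 0.57, 0.09, 0.09.
Standardized rate: 0.1600×232.0 + 0.0900×222.6 + 0.5700×162.4 + 0.0900×58.0 + 0.0900×34.0 = 158.0020 per 1 000.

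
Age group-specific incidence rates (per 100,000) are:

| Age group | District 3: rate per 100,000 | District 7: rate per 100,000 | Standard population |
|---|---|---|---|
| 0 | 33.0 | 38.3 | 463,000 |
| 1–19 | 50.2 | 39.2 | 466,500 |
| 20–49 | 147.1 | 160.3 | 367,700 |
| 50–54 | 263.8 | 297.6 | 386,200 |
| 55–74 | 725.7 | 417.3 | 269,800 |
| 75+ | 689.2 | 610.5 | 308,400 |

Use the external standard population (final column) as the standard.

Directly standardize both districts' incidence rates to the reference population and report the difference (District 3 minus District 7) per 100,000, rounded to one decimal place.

40.8

Standard total = 2,261,600; weights = 0.2047, 0.2063, 0.1626, 0.1708, 0.1193, 0.1364.
District 3: 0.2047×33.0 + 0.2063×50.2 + 0.1626×147.1 + 0.1708×263.8 + 0.1193×725.7 + 0.1364×689.2 = 266.6292 per 100,000.
District 7: 0.2047×38.3 + 0.2063×39.2 + 0.1626×160.3 + 0.1708×297.6 + 0.1193×417.3 + 0.1364×610.5 = 225.8405 per 100,000.
Difference = 266.6292 − 225.8405 = 40.7887.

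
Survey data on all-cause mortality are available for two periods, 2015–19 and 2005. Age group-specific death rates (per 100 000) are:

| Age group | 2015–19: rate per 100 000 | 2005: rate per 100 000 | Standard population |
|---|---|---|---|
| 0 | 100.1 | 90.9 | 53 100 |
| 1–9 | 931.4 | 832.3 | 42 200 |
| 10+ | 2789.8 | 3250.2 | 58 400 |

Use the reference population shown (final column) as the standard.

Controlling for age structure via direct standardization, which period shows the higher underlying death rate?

Standard total = 153 700; weights = 0.3455, 0.2746, 0.3800.
2015–19: 0.3455×100.1 + 0.2746×931.4 + 0.3800×2789.8 = 1350.3234 per 100 000.
2005: 0.3455×90.9 + 0.2746×832.3 + 0.3800×3250.2 = 1494.8701 per 100 000.

2005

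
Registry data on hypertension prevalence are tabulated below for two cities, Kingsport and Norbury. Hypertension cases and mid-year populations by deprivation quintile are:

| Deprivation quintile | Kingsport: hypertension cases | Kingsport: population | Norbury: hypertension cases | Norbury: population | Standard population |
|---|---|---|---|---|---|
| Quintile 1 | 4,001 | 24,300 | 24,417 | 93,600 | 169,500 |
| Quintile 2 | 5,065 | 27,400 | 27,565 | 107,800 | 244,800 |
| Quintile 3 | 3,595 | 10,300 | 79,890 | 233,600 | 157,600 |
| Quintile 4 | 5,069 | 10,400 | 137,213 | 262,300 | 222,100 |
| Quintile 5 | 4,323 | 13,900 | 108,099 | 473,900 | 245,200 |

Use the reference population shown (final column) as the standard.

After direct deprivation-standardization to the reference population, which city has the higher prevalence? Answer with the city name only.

Norbury

Deprivation-specific rates per 1,000 for Kingsport: 164.650, 184.854, 349.029, 487.404, 311.007.
For Norbury: 260.865, 255.705, 341.995, 523.115, 228.105.
Standard total = 1,039,200; weights = 0.1631, 0.2356, 0.1517, 0.2137, 0.2360.
Kingsport: 0.1631×164.650 + 0.2356×184.854 + 0.1517×349.029 + 0.2137×487.404 + 0.2360×311.007 = 300.8842 per 1,000.
Norbury: 0.1631×260.865 + 0.2356×255.705 + 0.1517×341.995 + 0.2137×523.115 + 0.2360×228.105 = 320.2721 per 1,000.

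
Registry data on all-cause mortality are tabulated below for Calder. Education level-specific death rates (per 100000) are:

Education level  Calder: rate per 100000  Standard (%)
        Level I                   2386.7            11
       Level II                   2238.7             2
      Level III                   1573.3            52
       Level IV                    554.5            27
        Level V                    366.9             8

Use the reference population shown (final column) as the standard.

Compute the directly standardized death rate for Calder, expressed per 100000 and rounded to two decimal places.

Standard weights: 0.11, 0.02, 0.52, 0.27, 0.08.
Standardized rate: 0.1100×2386.7 + 0.0200×2238.7 + 0.5200×1573.3 + 0.2700×554.5 + 0.0800×366.9 = 1304.4940 per 100000.

1304.49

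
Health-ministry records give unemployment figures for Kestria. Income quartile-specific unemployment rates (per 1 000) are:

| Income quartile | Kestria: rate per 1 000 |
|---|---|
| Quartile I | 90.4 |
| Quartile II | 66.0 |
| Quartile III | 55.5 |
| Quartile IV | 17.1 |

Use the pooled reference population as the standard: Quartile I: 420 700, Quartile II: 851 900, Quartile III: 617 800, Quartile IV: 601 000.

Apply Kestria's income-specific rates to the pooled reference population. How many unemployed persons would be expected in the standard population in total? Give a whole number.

Expected unemployed persons = Σ (standard pop × income-specific rate ÷ 1 000)
= 420 700×90.4/1 000 + 851 900×66.0/1 000 + 617 800×55.5/1 000 + 601 000×17.1/1 000
= 38031.28 + 56225.40 + 34287.90 + 10277.10 = 138821.68.

138822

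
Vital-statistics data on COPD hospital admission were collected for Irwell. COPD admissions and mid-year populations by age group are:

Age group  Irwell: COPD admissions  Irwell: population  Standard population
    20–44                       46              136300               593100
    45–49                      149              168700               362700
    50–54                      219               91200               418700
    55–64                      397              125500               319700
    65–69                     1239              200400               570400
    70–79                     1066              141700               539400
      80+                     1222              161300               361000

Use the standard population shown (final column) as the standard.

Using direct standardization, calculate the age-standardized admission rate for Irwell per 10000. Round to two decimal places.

Age-specific rates per 10000 for Irwell: 3.37, 8.83, 24.01, 31.63, 61.83, 75.23, 75.76.
Standard total = 3165000; weights = 0.1874, 0.1146, 0.1323, 0.1010, 0.1802, 0.1704, 0.1141.
Standardized rate: 0.1874×3.37 + 0.1146×8.83 + 0.1323×24.01 + 0.1010×31.63 + 0.1802×61.83 + 0.1704×75.23 + 0.1141×75.76 = 40.6213 per 10000.

40.62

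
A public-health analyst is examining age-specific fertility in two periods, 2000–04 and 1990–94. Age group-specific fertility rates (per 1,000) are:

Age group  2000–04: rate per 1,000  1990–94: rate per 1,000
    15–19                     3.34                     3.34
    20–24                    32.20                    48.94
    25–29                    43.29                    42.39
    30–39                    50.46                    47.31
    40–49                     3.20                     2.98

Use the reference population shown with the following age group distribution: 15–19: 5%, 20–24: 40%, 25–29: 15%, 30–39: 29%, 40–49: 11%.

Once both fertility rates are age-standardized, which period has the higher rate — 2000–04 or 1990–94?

1990–94

Standard weights: 0.05, 0.40, 0.15, 0.29, 0.11.
2000–04: 0.0500×3.34 + 0.4000×32.20 + 0.1500×43.29 + 0.2900×50.46 + 0.1100×3.20 = 34.5259 per 1,000.
1990–94: 0.0500×3.34 + 0.4000×48.94 + 0.1500×42.39 + 0.2900×47.31 + 0.1100×2.98 = 40.1492 per 1,000.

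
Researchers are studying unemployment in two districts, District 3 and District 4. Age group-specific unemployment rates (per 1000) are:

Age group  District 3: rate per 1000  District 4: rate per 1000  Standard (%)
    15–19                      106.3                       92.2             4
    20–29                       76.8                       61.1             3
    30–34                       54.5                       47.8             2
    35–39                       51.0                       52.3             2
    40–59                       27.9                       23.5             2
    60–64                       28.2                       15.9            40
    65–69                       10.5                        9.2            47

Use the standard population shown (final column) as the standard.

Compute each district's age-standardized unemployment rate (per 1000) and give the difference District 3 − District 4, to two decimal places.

6.76

Standard weights: 0.04, 0.03, 0.02, 0.02, 0.02, 0.40, 0.47.
District 3: 0.0400×106.3 + 0.0300×76.8 + 0.0200×54.5 + 0.0200×51.0 + 0.0200×27.9 + 0.4000×28.2 + 0.4700×10.5 = 25.4390 per 1000.
District 4: 0.0400×92.2 + 0.0300×61.1 + 0.0200×47.8 + 0.0200×52.3 + 0.0200×23.5 + 0.4000×15.9 + 0.4700×9.2 = 18.6770 per 1000.
Difference = 25.4390 − 18.6770 = 6.7620.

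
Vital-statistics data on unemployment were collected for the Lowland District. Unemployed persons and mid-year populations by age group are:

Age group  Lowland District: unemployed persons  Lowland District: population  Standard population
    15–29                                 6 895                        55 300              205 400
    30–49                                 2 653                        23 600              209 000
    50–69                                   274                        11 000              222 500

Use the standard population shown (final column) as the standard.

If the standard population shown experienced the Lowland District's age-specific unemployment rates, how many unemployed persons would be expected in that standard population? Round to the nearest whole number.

Age-specific rates per 1 000 for the Lowland District: 124.684, 112.415, 24.909.
Expected unemployed persons = Σ (standard pop × age-specific rate ÷ 1 000)
= 205 400×124.684/1 000 + 209 000×112.415/1 000 + 222 500×24.909/1 000
= 25610.00 + 23494.79 + 5542.27 = 54647.06.

54647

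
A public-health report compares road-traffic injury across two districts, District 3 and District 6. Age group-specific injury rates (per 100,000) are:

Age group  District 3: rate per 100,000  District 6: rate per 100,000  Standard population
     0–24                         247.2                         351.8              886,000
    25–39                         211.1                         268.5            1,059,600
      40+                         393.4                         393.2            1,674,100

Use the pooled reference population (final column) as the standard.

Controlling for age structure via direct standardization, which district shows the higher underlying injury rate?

Standard total = 3,619,700; weights = 0.2448, 0.2927, 0.4625.
District 3: 0.2448×247.2 + 0.2927×211.1 + 0.4625×393.4 = 304.2494 per 100,000.
District 6: 0.2448×351.8 + 0.2927×268.5 + 0.4625×393.2 = 346.5628 per 100,000.

District 6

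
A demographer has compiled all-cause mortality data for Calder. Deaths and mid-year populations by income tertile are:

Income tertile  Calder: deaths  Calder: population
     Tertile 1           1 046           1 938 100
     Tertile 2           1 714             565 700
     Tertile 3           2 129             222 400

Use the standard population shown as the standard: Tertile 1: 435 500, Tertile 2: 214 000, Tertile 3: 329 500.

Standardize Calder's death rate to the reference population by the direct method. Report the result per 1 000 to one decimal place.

Income-specific rates per 1 000 for Calder: 0.540, 3.030, 9.573.
Standard total = 979 000; weights = 0.4448, 0.2186, 0.3366.
Standardized rate: 0.4448×0.540 + 0.2186×3.030 + 0.3366×9.573 = 4.1243 per 1 000.

4.1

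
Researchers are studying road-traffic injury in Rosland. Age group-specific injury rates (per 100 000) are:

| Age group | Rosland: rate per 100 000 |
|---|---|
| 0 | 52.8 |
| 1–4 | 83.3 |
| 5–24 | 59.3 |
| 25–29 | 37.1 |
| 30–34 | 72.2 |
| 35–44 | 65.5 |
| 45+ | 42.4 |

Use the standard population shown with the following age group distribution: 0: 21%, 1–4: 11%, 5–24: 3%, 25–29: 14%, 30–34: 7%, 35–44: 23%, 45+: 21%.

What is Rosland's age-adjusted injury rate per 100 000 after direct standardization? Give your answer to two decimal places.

56.25

Standard weights: 0.21, 0.11, 0.03, 0.14, 0.07, 0.23, 0.21.
Standardized rate: 0.2100×52.8 + 0.1100×83.3 + 0.0300×59.3 + 0.1400×37.1 + 0.0700×72.2 + 0.2300×65.5 + 0.2100×42.4 = 56.2470 per 100 000.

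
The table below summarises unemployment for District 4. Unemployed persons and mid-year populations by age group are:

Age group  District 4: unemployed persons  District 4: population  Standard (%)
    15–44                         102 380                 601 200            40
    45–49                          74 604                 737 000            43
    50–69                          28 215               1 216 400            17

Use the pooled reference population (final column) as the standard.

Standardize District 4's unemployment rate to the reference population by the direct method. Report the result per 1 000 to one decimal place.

Age-specific rates per 1 000 for District 4: 170.293, 101.227, 23.195.
Standard weights: 0.40, 0.43, 0.17.
Standardized rate: 0.4000×170.293 + 0.4300×101.227 + 0.1700×23.195 = 115.5878 per 1 000.

115.6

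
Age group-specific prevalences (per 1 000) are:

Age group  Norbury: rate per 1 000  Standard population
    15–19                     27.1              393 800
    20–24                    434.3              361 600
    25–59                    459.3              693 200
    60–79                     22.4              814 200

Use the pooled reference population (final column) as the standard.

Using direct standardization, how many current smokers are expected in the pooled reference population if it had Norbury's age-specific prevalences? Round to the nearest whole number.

504340

Expected current smokers = Σ (standard pop × age-specific rate ÷ 1 000)
= 393 800×27.1/1 000 + 361 600×434.3/1 000 + 693 200×459.3/1 000 + 814 200×22.4/1 000
= 10671.98 + 157042.88 + 318386.76 + 18238.08 = 504339.70.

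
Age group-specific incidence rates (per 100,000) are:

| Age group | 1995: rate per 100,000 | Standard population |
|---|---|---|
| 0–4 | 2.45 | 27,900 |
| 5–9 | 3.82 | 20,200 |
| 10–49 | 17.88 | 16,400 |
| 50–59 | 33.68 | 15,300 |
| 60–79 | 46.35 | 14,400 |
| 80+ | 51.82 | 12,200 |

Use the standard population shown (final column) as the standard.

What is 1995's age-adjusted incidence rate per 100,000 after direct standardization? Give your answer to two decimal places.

21.18

Standard total = 106,400; weights = 0.2622, 0.1898, 0.1541, 0.1438, 0.1353, 0.1147.
Standardized rate: 0.2622×2.45 + 0.1898×3.82 + 0.1541×17.88 + 0.1438×33.68 + 0.1353×46.35 + 0.1147×51.82 = 21.1814 per 100,000.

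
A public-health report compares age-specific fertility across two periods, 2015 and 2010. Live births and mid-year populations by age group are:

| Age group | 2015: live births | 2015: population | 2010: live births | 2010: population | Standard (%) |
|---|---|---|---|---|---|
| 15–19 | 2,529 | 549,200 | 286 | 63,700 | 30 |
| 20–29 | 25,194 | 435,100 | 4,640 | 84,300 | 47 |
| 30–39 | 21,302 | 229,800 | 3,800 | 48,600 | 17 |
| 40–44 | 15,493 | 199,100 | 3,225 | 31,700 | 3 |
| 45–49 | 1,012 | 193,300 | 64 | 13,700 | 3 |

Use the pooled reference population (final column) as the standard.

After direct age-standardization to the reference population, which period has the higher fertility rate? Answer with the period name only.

2015

Age-specific rates per 1,000 for 2015: 4.605, 57.904, 92.698, 77.815, 5.235.
For 2010: 4.490, 55.042, 78.189, 101.735, 4.672.
Standard weights: 0.30, 0.47, 0.17, 0.03, 0.03.
2015: 0.3000×4.605 + 0.4700×57.904 + 0.1700×92.698 + 0.0300×77.815 + 0.0300×5.235 = 46.8465 per 1,000.
2010: 0.3000×4.490 + 0.4700×55.042 + 0.1700×78.189 + 0.0300×101.735 + 0.0300×4.672 = 43.7008 per 1,000.
The crude rates (40.79 vs 49.65) would put 2010 higher, but that reflects its age composition; once standardized to a common age structure, 2015 has the higher underlying rate.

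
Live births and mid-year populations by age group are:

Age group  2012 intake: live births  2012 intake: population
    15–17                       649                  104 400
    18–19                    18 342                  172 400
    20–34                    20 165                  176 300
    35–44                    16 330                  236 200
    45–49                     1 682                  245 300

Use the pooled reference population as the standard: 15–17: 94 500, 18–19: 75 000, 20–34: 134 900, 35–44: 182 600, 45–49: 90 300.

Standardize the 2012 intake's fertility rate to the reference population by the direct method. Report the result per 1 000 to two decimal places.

Age-specific rates per 1 000 for the 2012 intake: 6.216, 106.392, 114.379, 69.136, 6.857.
Standard total = 577 300; weights = 0.1637, 0.1299, 0.2337, 0.3163, 0.1564.
Standardized rate: 0.1637×6.216 + 0.1299×106.392 + 0.2337×114.379 + 0.3163×69.136 + 0.1564×6.857 = 64.5073 per 1 000.

64.51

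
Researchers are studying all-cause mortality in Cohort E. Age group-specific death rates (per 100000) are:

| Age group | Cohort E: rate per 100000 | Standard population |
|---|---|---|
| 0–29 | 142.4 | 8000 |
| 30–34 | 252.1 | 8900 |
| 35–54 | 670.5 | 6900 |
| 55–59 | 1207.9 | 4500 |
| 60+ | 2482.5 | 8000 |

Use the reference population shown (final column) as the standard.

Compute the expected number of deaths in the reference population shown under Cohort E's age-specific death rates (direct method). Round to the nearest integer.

333

Expected deaths = Σ (standard pop × age-specific rate ÷ 100000)
= 8000×142.4/100000 + 8900×252.1/100000 + 6900×670.5/100000 + 4500×1207.9/100000 + 8000×2482.5/100000
= 11.39 + 22.44 + 46.26 + 54.36 + 198.60 = 333.05.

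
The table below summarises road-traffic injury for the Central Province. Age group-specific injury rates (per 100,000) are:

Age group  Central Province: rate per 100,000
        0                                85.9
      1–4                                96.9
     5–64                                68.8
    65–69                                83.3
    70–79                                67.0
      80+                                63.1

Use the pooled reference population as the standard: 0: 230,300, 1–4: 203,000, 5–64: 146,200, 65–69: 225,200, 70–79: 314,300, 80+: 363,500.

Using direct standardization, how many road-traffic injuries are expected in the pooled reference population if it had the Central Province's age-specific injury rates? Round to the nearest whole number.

1123

Expected road-traffic injuries = Σ (standard pop × age-specific rate ÷ 100,000)
= 230,300×85.9/100,000 + 203,000×96.9/100,000 + 146,200×68.8/100,000 + 225,200×83.3/100,000 + 314,300×67.0/100,000 + 363,500×63.1/100,000
= 197.83 + 196.71 + 100.59 + 187.59 + 210.58 + 229.37 = 1122.66.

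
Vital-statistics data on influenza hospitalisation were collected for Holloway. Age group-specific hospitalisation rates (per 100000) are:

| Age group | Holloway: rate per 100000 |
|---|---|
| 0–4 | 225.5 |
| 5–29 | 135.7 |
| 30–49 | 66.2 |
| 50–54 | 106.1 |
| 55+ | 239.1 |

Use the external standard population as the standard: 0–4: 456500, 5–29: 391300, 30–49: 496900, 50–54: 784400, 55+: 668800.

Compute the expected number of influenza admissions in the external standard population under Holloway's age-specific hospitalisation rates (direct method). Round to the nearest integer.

4321

Expected influenza admissions = Σ (standard pop × age-specific rate ÷ 100000)
= 456500×225.5/100000 + 391300×135.7/100000 + 496900×66.2/100000 + 784400×106.1/100000 + 668800×239.1/100000
= 1029.41 + 530.99 + 328.95 + 832.25 + 1599.10 = 4320.70.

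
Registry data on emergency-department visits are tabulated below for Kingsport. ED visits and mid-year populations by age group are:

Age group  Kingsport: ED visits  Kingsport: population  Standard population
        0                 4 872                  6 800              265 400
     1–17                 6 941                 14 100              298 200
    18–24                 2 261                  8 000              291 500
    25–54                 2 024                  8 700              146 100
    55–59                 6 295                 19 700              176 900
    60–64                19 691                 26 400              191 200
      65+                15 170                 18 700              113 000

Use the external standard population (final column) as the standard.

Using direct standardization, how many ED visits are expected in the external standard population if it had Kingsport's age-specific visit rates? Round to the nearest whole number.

744127

Age-specific rates per 1 000 for Kingsport: 716.471, 492.270, 282.625, 232.644, 319.543, 745.871, 811.230.
Expected ED visits = Σ (standard pop × age-specific rate ÷ 1 000)
= 265 400×716.471/1 000 + 298 200×492.270/1 000 + 291 500×282.625/1 000 + 146 100×232.644/1 000 + 176 900×319.543/1 000 + 191 200×745.871/1 000 + 113 000×811.230/1 000
= 190151.29 + 146794.77 + 82385.19 + 33989.24 + 56527.18 + 142610.58 + 91668.98 = 744127.23.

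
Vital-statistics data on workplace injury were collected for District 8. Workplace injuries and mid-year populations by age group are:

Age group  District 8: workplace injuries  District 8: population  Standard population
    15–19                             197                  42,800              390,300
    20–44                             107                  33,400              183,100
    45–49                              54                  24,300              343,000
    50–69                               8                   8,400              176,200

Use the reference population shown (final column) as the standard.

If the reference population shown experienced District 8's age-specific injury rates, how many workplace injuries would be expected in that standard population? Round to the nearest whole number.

Age-specific rates per 10,000 for District 8: 46.03, 32.04, 22.22, 9.52.
Expected workplace injuries = Σ (standard pop × age-specific rate ÷ 10,000)
= 390,300×46.03/10,000 + 183,100×32.04/10,000 + 343,000×22.22/10,000 + 176,200×9.52/10,000
= 1796.47 + 586.58 + 762.22 + 167.81 = 3313.08.

3313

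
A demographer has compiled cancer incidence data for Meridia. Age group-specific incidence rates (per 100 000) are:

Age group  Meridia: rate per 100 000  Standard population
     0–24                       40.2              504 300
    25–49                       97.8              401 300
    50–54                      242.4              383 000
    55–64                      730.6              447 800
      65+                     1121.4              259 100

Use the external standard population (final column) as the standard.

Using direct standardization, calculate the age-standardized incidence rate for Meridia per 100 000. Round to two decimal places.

385.91

Standard total = 1 995 500; weights = 0.2527, 0.2011, 0.1919, 0.2244, 0.1298.
Standardized rate: 0.2527×40.2 + 0.2011×97.8 + 0.1919×242.4 + 0.2244×730.6 + 0.1298×1121.4 = 385.9066 per 100 000.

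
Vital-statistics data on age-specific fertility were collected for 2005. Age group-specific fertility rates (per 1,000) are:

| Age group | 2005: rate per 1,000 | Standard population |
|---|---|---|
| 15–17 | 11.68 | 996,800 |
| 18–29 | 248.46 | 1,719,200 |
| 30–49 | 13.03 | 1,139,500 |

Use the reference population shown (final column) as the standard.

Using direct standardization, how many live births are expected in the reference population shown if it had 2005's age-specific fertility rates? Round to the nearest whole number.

453643

Expected live births = Σ (standard pop × age-specific rate ÷ 1,000)
= 996,800×11.68/1,000 + 1,719,200×248.46/1,000 + 1,139,500×13.03/1,000
= 11642.62 + 427152.43 + 14847.68 = 453642.74.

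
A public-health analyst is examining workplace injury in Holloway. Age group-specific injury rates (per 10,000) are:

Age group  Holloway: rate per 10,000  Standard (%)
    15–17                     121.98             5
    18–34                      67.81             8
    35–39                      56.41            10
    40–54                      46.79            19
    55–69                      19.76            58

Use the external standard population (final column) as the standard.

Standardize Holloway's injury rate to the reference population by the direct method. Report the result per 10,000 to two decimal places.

Standard weights: 0.05, 0.08, 0.10, 0.19, 0.58.
Standardized rate: 0.0500×121.98 + 0.0800×67.81 + 0.1000×56.41 + 0.1900×46.79 + 0.5800×19.76 = 37.5157 per 10,000.

37.52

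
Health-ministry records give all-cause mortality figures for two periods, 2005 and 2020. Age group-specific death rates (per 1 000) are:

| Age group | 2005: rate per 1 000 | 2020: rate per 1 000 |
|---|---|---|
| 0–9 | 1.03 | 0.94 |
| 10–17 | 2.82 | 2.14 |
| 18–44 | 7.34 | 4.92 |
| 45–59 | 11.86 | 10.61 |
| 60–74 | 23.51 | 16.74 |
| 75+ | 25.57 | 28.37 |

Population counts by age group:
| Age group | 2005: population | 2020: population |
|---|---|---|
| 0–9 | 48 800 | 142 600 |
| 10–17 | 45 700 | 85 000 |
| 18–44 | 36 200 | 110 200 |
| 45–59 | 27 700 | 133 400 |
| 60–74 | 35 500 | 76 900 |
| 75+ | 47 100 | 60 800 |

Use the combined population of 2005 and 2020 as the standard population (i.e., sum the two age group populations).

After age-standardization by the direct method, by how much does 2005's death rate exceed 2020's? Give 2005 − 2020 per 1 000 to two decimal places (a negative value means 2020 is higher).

1.32

Combined standard total = 849 900; weights = 0.2252, 0.1538, 0.1723, 0.1896, 0.1323, 0.1270.
2005: 0.2252×1.03 + 0.1538×2.82 + 0.1723×7.34 + 0.1896×11.86 + 0.1323×23.51 + 0.1270×25.57 = 10.5336 per 1 000.
2020: 0.2252×0.94 + 0.1538×2.14 + 0.1723×4.92 + 0.1896×10.61 + 0.1323×16.74 + 0.1270×28.37 = 9.2151 per 1 000.
Difference = 10.5336 − 9.2151 = 1.3185.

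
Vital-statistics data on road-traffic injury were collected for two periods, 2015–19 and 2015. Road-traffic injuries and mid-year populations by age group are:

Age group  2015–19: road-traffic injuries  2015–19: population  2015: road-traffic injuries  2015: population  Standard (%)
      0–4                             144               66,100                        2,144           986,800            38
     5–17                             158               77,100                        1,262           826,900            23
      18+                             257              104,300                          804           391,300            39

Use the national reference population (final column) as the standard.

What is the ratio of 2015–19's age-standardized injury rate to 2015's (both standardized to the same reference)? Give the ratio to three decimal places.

1.143

Age-specific rates per 100,000 for 2015–19: 217.85, 204.93, 246.40.
For 2015: 217.27, 152.62, 205.47.
Standard weights: 0.38, 0.23, 0.39.
2015–19: 0.3800×217.85 + 0.2300×204.93 + 0.3900×246.40 = 226.0150 per 100,000.
2015: 0.3800×217.27 + 0.2300×152.62 + 0.3900×205.47 = 197.7969 per 100,000.
Ratio = 226.0150 ÷ 197.7969 = 1.14266.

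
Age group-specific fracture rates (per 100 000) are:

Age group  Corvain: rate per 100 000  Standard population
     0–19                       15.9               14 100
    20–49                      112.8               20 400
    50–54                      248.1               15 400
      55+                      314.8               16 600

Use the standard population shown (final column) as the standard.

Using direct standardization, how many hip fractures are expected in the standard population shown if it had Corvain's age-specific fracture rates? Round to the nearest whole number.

Expected hip fractures = Σ (standard pop × age-specific rate ÷ 100 000)
= 14 100×15.9/100 000 + 20 400×112.8/100 000 + 15 400×248.1/100 000 + 16 600×314.8/100 000
= 2.24 + 23.01 + 38.21 + 52.26 = 115.72.

116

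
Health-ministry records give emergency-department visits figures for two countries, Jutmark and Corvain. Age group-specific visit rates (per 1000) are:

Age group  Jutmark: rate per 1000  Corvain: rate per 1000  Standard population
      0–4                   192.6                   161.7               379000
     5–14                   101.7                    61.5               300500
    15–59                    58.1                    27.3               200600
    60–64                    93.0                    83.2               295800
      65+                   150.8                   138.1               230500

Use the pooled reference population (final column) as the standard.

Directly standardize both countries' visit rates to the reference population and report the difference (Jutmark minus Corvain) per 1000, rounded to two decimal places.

25.45

Standard total = 1406400; weights = 0.2695, 0.2137, 0.1426, 0.2103, 0.1639.
Jutmark: 0.2695×192.6 + 0.2137×101.7 + 0.1426×58.1 + 0.2103×93.0 + 0.1639×150.8 = 126.1945 per 1000.
Corvain: 0.2695×161.7 + 0.2137×61.5 + 0.1426×27.3 + 0.2103×83.2 + 0.1639×138.1 = 100.7423 per 1000.
Difference = 126.1945 − 100.7423 = 25.4521.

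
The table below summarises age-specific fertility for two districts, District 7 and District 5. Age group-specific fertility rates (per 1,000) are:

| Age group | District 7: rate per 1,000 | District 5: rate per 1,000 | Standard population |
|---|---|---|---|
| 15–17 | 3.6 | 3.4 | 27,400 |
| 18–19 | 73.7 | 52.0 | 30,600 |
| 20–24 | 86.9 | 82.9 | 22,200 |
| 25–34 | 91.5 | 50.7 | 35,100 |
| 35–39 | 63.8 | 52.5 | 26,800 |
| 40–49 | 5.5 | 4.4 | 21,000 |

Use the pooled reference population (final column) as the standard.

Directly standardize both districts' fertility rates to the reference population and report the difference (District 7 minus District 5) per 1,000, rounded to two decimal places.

Standard total = 163,100; weights = 0.1680, 0.1876, 0.1361, 0.2152, 0.1643, 0.1288.
District 7: 0.1680×3.6 + 0.1876×73.7 + 0.1361×86.9 + 0.2152×91.5 + 0.1643×63.8 + 0.1288×5.5 = 57.1430 per 1,000.
District 5: 0.1680×3.4 + 0.1876×52.0 + 0.1361×82.9 + 0.2152×50.7 + 0.1643×52.5 + 0.1288×4.4 = 41.7150 per 1,000.
Difference = 57.1430 − 41.7150 = 15.4281.

15.43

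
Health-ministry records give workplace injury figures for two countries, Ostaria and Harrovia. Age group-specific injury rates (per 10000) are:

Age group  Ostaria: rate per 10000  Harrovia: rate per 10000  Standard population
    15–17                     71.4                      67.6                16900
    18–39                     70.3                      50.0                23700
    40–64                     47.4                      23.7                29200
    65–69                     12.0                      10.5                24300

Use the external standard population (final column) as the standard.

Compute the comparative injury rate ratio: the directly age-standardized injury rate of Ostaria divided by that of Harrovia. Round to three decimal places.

1.389

Standard total = 94100; weights = 0.1796, 0.2519, 0.3103, 0.2582.
Ostaria: 0.1796×71.4 + 0.2519×70.3 + 0.3103×47.4 + 0.2582×12.0 = 48.3363 per 10000.
Harrovia: 0.1796×67.6 + 0.2519×50.0 + 0.3103×23.7 + 0.2582×10.5 = 34.7995 per 10000.
Ratio = 48.3363 ÷ 34.7995 = 1.38900.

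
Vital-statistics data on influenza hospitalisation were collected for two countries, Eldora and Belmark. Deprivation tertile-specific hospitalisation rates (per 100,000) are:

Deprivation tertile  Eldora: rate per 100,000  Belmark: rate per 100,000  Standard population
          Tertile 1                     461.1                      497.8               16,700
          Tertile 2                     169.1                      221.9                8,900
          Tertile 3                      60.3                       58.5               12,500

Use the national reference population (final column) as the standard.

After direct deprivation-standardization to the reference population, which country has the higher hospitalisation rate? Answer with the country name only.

Belmark

Standard total = 38,100; weights = 0.4383, 0.2336, 0.3281.
Eldora: 0.4383×461.1 + 0.2336×169.1 + 0.3281×60.3 = 261.3940 per 100,000.
Belmark: 0.4383×497.8 + 0.2336×221.9 + 0.3281×58.5 = 289.2236 per 100,000.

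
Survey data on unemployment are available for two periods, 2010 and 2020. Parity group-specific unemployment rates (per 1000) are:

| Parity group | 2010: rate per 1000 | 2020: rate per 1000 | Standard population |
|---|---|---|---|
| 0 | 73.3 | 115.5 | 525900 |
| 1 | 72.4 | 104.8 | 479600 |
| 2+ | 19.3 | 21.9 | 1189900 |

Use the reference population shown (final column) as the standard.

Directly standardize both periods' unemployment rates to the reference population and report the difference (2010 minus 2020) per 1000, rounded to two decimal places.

-18.60

Standard total = 2195400; weights = 0.2395, 0.2185, 0.5420.
2010: 0.2395×73.3 + 0.2185×72.4 + 0.5420×19.3 = 43.8356 per 1000.
2020: 0.2395×115.5 + 0.2185×104.8 + 0.5420×21.9 = 62.4316 per 1000.
Difference = 43.8356 − 62.4316 = -18.5960.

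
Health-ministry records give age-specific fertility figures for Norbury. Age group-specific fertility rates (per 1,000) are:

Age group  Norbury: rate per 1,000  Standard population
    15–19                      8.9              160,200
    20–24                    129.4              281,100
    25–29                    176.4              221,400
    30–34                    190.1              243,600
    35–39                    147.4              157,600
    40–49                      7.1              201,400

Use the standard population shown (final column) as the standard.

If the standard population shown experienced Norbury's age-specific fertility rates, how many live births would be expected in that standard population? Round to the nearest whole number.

147824

Expected live births = Σ (standard pop × age-specific rate ÷ 1,000)
= 160,200×8.9/1,000 + 281,100×129.4/1,000 + 221,400×176.4/1,000 + 243,600×190.1/1,000 + 157,600×147.4/1,000 + 201,400×7.1/1,000
= 1425.78 + 36374.34 + 39054.96 + 46308.36 + 23230.24 + 1429.94 = 147823.62.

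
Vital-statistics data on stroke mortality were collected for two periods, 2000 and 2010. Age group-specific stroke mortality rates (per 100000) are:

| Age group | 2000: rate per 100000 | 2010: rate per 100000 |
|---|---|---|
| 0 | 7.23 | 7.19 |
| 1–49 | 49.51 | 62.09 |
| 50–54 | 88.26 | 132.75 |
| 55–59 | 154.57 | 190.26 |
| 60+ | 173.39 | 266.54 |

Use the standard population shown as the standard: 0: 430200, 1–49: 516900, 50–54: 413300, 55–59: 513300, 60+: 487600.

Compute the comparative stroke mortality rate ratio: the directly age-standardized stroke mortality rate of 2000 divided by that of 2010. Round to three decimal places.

0.721

Standard total = 2361300; weights = 0.1822, 0.2189, 0.1750, 0.2174, 0.2065.
2000: 0.1822×7.23 + 0.2189×49.51 + 0.1750×88.26 + 0.2174×154.57 + 0.2065×173.39 = 97.0083 per 100000.
2010: 0.1822×7.19 + 0.2189×62.09 + 0.1750×132.75 + 0.2174×190.26 + 0.2065×266.54 = 134.5354 per 100000.
Ratio = 97.0083 ÷ 134.5354 = 0.72106.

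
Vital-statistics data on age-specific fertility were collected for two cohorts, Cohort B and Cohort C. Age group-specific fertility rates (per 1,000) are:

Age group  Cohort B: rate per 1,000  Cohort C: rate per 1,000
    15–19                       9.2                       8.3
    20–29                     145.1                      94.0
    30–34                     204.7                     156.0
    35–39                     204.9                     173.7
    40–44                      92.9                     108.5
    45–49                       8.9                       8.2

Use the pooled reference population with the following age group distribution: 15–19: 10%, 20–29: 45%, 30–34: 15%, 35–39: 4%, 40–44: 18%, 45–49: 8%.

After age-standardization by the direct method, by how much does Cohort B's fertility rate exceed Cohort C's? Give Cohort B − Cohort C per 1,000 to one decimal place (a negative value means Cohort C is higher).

Standard weights: 0.10, 0.45, 0.15, 0.04, 0.18, 0.08.
Cohort B: 0.1000×9.2 + 0.4500×145.1 + 0.1500×204.7 + 0.0400×204.9 + 0.1800×92.9 + 0.0800×8.9 = 122.5500 per 1,000.
Cohort C: 0.1000×8.3 + 0.4500×94.0 + 0.1500×156.0 + 0.0400×173.7 + 0.1800×108.5 + 0.0800×8.2 = 93.6640 per 1,000.
Difference = 122.5500 − 93.6640 = 28.8860.

28.9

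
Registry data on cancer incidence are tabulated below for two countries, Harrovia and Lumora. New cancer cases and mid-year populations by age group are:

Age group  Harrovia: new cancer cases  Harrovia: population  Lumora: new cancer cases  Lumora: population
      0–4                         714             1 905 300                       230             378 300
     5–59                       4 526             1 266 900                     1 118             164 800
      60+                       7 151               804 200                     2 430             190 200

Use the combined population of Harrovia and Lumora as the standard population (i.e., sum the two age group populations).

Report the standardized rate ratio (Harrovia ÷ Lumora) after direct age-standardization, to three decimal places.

Age-specific rates per 100 000 for Harrovia: 37.47, 357.25, 889.21.
For Lumora: 60.80, 678.40, 1277.60.
Combined standard total = 4 709 700; weights = 0.4849, 0.3040, 0.2111.
Harrovia: 0.4849×37.47 + 0.3040×357.25 + 0.2111×889.21 = 314.5165 per 100 000.
Lumora: 0.4849×60.80 + 0.3040×678.40 + 0.2111×1277.60 = 505.4567 per 100 000.
Ratio = 314.5165 ÷ 505.4567 = 0.62224.

0.622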